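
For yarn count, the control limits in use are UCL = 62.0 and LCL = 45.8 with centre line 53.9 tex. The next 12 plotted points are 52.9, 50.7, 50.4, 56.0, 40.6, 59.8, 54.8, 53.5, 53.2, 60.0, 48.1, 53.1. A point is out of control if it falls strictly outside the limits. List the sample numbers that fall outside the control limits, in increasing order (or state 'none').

5

Compare each point to [45.8, 62.0]: sample 5 = 40.6 < LCL.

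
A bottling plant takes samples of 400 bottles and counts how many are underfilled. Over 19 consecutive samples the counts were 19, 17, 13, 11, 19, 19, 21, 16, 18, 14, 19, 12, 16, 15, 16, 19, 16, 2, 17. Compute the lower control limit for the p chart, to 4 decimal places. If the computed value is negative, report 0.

0.0102

p̄ = Σdᵢ / (k·n) = 299 / (19 × 400) = 0.03934
LCL = p̄ − 3·√(p̄(1−p̄)/n) = 0.03934 − 3 × 0.00972 = 0.01018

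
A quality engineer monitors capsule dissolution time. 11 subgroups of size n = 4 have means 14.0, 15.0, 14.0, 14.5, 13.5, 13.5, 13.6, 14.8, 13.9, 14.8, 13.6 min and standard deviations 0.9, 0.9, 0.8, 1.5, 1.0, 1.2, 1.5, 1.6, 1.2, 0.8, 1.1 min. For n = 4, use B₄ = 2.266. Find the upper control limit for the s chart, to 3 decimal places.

2.575

s̄ = (0.9 + 0.9 + 0.8 + 1.5 + 1.0 + 1.2 + 1.5 + 1.6 + 1.2 + 0.8 + 1.1) / 11 = 1.1364
UCL_s = B₄·s̄ = 2.266 × 1.1364 = 2.5750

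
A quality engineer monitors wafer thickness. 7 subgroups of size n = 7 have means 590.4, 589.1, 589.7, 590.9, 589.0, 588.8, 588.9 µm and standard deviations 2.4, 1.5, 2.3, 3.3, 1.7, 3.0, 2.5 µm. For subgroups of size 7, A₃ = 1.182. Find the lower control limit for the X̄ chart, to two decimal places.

586.72

X̄̄ = (590.4 + 589.1 + 589.7 + 590.9 + 589.0 + 588.8 + 588.9) / 7 = 589.5429
s̄ = (2.4 + 1.5 + 2.3 + 3.3 + 1.7 + 3.0 + 2.5) / 7 = 2.3857
LCL = X̄̄ − A₃·s̄ = 589.5429 − 1.182 × 2.3857 = 586.7229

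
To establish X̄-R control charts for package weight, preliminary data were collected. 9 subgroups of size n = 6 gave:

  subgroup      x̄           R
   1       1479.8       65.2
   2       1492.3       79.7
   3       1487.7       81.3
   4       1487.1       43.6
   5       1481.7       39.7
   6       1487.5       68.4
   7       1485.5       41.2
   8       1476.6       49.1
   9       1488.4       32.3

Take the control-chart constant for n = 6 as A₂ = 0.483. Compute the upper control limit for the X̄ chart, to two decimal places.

X̄̄ = (1479.8 + 1492.3 + 1487.7 + 1487.1 + 1481.7 + 1487.5 + 1485.5 + 1476.6 + 1488.4) / 9 = 13366.6000 / 9 = 1485.1778
R̄ = (65.2 + 79.7 + 81.3 + 43.6 + 39.7 + 68.4 + 41.2 + 49.1 + 32.3) / 9 = 500.5000 / 9 = 55.6111
UCL = X̄̄ + A₂·R̄ = 1485.1778 + 0.483 × 55.6111 = 1512.0379

1512.04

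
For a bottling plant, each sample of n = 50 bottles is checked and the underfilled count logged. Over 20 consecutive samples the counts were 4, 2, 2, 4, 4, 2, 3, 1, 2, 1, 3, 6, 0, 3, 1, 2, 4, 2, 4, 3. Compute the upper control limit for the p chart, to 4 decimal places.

p̄ = Σdᵢ / (k·n) = 53 / (20 × 50) = 0.05300
UCL = p̄ + 3·√(p̄(1−p̄)/n) = 0.05300 + 3 × √(0.05300×0.94700/50) = 0.05300 + 3 × 0.03168 = 0.14805

0.1480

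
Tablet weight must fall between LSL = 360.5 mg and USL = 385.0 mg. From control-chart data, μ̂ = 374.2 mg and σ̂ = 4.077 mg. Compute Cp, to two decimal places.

Cp = (USL − LSL) / (6σ̂) = (385.0 − 360.5) / (6 × 4.077) = 24.5000 / 24.4620 = 1.0016

1.00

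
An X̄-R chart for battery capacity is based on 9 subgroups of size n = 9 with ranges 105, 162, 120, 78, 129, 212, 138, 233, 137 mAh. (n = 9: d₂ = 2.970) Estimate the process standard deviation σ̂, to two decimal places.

R̄ = (105 + 162 + 120 + 78 + 129 + 212 + 138 + 233 + 137) / 9 = 146.0000
σ̂ = R̄ / d₂ = 146.0000 / 2.970 = 49.1582

49.16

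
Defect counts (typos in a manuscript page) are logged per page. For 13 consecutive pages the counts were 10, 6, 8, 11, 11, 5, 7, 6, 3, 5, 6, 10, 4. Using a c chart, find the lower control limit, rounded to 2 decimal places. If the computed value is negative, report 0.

c̄ = (10 + 6 + 8 + 11 + 11 + 5 + 7 + 6 + 3 + 5 + 6 + 10 + 4) / 13 = 92 / 13 = 7.0769
LCL = c̄ − 3√c̄ = 7.0769 − 3 × 2.6602 = -0.9038 → 0 (cannot be negative)

0.00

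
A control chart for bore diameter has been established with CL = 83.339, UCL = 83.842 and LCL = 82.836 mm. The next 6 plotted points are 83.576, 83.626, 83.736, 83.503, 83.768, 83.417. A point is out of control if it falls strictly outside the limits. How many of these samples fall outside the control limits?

0

All 6 points lie within [82.836, 83.842].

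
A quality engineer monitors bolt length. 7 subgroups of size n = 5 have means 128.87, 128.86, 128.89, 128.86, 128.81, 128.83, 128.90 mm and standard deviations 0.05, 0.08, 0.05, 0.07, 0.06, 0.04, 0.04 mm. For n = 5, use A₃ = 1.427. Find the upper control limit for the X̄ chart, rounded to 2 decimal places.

128.94

X̄̄ = (128.87 + 128.86 + 128.89 + 128.86 + 128.81 + 128.83 + 128.90) / 7 = 128.8600
s̄ = (0.05 + 0.08 + 0.05 + 0.07 + 0.06 + 0.04 + 0.04) / 7 = 0.0557
UCL = X̄̄ + A₃·s̄ = 128.8600 + 1.427 × 0.0557 = 128.9395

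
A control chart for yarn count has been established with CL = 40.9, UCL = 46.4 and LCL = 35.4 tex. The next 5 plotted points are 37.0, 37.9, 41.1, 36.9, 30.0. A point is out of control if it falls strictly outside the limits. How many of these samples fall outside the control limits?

1

Compare each point to [35.4, 46.4]: sample 5 = 30.0 < LCL.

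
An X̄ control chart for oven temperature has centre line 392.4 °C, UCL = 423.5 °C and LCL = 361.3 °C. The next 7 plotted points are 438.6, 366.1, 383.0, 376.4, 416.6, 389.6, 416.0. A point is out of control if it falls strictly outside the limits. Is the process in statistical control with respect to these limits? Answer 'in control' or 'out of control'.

out of control

Compare each point to [361.3, 423.5]: sample 1 = 438.6 > UCL.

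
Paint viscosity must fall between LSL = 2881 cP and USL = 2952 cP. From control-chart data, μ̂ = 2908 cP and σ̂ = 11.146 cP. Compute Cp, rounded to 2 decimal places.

1.06

Cp = (USL − LSL) / (6σ̂) = (2952 − 2881) / (6 × 11.146) = 71.0000 / 66.8760 = 1.0617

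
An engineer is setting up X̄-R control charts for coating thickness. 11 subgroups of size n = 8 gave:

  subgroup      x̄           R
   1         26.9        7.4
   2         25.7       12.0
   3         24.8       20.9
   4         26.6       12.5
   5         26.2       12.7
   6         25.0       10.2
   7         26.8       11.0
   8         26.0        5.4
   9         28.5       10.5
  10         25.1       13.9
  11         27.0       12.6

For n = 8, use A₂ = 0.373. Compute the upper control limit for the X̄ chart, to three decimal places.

30.614

X̄̄ = (26.9 + 25.7 + 24.8 + 26.6 + 26.2 + 25.0 + 26.8 + 26.0 + 28.5 + 25.1 + 27.0) / 11 = 288.6000 / 11 = 26.2364
R̄ = (7.4 + 12.0 + 20.9 + 12.5 + 12.7 + 10.2 + 11.0 + 5.4 + 10.5 + 13.9 + 12.6) / 11 = 129.1000 / 11 = 11.7364
UCL = X̄̄ + A₂·R̄ = 26.2364 + 0.373 × 11.7364 = 30.6140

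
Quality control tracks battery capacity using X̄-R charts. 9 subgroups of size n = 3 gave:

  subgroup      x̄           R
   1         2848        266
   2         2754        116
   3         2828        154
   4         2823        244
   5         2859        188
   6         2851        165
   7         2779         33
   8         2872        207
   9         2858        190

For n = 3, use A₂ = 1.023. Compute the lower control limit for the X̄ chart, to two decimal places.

2652.56

X̄̄ = (2848 + 2754 + 2828 + 2823 + 2859 + 2851 + 2779 + 2872 + 2858) / 9 = 25472.0000 / 9 = 2830.2222
R̄ = (266 + 116 + 154 + 244 + 188 + 165 + 33 + 207 + 190) / 9 = 1563.0000 / 9 = 173.6667
LCL = X̄̄ − A₂·R̄ = 2830.2222 − 1.023 × 173.6667 = 2652.5612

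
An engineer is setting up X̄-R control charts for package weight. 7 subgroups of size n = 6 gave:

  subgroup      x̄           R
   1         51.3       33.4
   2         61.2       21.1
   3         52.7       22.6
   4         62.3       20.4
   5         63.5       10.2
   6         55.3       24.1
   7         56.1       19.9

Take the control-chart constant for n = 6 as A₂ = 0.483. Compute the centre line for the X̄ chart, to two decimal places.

X̄̄ = (51.3 + 61.2 + 52.7 + 62.3 + 63.5 + 55.3 + 56.1) / 7 = 402.4000 / 7 = 57.4857
CL = X̄̄ = 57.4857

57.49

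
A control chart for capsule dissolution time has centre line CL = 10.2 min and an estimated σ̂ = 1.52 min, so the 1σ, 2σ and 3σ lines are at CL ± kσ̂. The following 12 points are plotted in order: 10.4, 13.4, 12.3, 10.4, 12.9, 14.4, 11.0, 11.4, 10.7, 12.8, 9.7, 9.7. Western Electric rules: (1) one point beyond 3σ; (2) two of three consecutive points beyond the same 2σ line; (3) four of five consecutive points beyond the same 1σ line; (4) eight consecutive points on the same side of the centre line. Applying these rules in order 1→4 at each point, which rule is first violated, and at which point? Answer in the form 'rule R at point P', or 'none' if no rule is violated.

rule 3 at point 6

Zone of each point (C = within 1σ̂, B = 1σ̂–2σ̂, A = 2σ̂–3σ̂, * = beyond 3σ̂; sign = side of CL): 1:+C, 2:+A, 3:+B, 4:+C, 5:+B, 6:+A, 7:+C, 8:+C, 9:+C, 10:+B, 11:-C, 12:-C
Rule 3 (four of five consecutive points beyond the same 1σ limit) is satisfied at point 6.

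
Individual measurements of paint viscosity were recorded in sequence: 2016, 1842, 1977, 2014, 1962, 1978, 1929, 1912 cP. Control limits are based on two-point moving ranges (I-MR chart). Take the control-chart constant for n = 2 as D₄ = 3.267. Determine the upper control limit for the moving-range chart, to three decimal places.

224.023

Moving ranges: 174, 135, 37, 52, 16, 49, 17; M̄R̄ = 480.0000 / 7 = 68.5714
UCL_MR = D₄·M̄R̄ = 3.267 × 68.5714 = 224.0229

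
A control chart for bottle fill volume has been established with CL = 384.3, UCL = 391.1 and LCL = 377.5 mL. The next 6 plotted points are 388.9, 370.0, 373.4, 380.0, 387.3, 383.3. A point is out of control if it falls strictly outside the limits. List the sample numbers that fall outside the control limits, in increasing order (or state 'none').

2, 3

Compare each point to [377.5, 391.1]: sample 2 = 370.0 < LCL; sample 3 = 373.4 < LCL.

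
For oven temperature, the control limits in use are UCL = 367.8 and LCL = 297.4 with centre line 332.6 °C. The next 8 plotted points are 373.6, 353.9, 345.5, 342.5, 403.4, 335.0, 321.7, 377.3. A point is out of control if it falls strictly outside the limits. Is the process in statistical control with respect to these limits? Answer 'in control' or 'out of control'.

Compare each point to [297.4, 367.8]: sample 1 = 373.6 > UCL; sample 5 = 403.4 > UCL; sample 8 = 377.3 > UCL.

out of control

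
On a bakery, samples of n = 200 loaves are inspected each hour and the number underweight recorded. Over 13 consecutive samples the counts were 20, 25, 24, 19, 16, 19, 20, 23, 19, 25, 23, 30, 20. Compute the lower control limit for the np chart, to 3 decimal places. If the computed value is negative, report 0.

8.556

p̄ = Σdᵢ / (k·n) = 283 / (13 × 200) = 0.10885
LCL = np̄ − 3·√(np̄(1−p̄)) = 21.7692 − 3 × 4.4045 = 8.5557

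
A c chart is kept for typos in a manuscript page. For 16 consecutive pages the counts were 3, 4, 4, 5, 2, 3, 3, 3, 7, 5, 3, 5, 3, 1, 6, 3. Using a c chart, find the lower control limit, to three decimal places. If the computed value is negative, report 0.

c̄ = (3 + 4 + 4 + 5 + 2 + 3 + 3 + 3 + 7 + 5 + 3 + 5 + 3 + 1 + 6 + 3) / 16 = 60 / 16 = 3.7500
LCL = c̄ − 3√c̄ = 3.7500 − 3 × 1.9365 = -2.0595 → 0 (cannot be negative)

0.000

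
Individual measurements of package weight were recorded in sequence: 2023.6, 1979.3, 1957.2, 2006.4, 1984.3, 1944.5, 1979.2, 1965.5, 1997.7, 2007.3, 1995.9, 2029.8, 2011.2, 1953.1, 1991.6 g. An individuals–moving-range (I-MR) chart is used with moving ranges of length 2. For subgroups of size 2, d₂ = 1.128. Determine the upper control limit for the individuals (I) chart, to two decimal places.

2069.78

X̄ = (2023.6 + 1979.3 + 1957.2 + 2006.4 + 1984.3 + 1944.5 + 1979.2 + 1965.5 + 1997.7 + 2007.3 + 1995.9 + 2029.8 + 2011.2 + 1953.1 + 1991.6) / 15 = 1988.4400
Moving ranges: 44.3, 22.1, 49.2, 22.1, 39.8, 34.7, 13.7, 32.2, 9.6, 11.4, 33.9, 18.6, 58.1, 38.5; M̄R̄ = 428.2000 / 14 = 30.5857
UCL = X̄ + 3·M̄R̄/d₂ = 1988.4400 + 3 × 30.5857 / 1.128 = 2069.7850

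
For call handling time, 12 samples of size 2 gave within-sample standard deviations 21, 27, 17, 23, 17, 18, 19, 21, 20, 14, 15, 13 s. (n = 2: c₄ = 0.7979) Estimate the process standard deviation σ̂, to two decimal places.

s̄ = (21 + 27 + 17 + 23 + 17 + 18 + 19 + 21 + 20 + 14 + 15 + 13) / 12 = 18.7500
σ̂ = s̄ / c₄ = 18.7500 / 0.7979 = 23.4992

23.50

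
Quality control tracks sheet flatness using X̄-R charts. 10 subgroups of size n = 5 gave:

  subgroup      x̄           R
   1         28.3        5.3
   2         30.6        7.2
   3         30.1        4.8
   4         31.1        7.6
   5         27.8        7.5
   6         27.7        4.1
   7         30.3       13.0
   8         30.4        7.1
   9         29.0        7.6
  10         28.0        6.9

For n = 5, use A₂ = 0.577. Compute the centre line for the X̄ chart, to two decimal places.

29.33

X̄̄ = (28.3 + 30.6 + 30.1 + 31.1 + 27.8 + 27.7 + 30.3 + 30.4 + 29.0 + 28.0) / 10 = 293.3000 / 10 = 29.3300
CL = X̄̄ = 29.3300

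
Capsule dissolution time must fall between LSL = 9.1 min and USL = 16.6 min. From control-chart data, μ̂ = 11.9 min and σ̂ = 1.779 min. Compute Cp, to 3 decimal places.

0.703

Cp = (USL − LSL) / (6σ̂) = (16.6 − 9.1) / (6 × 1.779) = 7.5000 / 10.6740 = 0.7026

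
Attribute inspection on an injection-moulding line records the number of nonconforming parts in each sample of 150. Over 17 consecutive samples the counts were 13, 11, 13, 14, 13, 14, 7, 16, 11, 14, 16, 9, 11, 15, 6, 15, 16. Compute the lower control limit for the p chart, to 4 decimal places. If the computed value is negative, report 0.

0.0160

p̄ = Σdᵢ / (k·n) = 214 / (17 × 150) = 0.08392
LCL = p̄ − 3·√(p̄(1−p̄)/n) = 0.08392 − 3 × 0.02264 = 0.01600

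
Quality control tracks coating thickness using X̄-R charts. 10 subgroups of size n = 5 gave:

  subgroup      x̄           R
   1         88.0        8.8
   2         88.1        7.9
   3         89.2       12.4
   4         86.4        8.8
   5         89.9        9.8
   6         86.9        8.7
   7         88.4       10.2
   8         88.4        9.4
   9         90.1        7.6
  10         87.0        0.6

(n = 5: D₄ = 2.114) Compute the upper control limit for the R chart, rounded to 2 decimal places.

17.80

R̄ = (8.8 + 7.9 + 12.4 + 8.8 + 9.8 + 8.7 + 10.2 + 9.4 + 7.6 + 0.6) / 10 = 84.2000 / 10 = 8.4200
UCL_R = D₄·R̄ = 2.114 × 8.4200 = 17.7999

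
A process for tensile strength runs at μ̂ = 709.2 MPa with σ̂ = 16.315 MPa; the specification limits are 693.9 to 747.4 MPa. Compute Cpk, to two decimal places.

0.31

Cpu = (USL − μ̂) / (3σ̂) = (747.4 − 709.2) / (3 × 16.315) = 0.7805; Cpl = (μ̂ − LSL) / (3σ̂) = (709.2 − 693.9) / (3 × 16.315) = 0.3126; Cpk = min(Cpu, Cpl) = 0.3126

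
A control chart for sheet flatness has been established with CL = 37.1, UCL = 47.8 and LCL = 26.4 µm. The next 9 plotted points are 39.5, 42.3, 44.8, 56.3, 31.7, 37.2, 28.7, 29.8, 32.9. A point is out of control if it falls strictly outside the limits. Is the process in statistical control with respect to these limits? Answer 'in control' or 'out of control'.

out of control

Compare each point to [26.4, 47.8]: sample 4 = 56.3 > UCL.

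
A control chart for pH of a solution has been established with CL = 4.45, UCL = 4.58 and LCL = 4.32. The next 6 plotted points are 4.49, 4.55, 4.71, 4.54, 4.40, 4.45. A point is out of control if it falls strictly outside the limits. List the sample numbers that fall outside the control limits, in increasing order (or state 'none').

3

Compare each point to [4.32, 4.58]: sample 3 = 4.71 > UCL.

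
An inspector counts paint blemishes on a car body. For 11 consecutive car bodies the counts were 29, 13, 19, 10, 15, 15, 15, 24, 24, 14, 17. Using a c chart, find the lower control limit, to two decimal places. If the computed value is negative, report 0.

5.10

c̄ = (29 + 13 + 19 + 10 + 15 + 15 + 15 + 24 + 24 + 14 + 17) / 11 = 195 / 11 = 17.7273
LCL = c̄ − 3√c̄ = 17.7273 − 3 × 4.2104 = 5.0961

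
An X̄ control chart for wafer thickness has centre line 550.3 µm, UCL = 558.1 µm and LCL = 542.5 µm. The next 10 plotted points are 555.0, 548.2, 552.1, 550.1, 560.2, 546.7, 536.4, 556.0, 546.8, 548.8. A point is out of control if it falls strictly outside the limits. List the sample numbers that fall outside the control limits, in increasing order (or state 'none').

Compare each point to [542.5, 558.1]: sample 5 = 560.2 > UCL; sample 7 = 536.4 < LCL.

5, 7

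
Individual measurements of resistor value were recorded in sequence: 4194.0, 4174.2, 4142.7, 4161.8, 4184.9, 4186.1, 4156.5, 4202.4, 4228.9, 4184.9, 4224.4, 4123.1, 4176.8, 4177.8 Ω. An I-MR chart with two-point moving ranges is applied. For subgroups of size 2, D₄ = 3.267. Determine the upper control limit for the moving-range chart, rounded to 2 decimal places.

109.62

Moving ranges: 19.8, 31.5, 19.1, 23.1, 1.2, 29.6, 45.9, 26.5, 44.0, 39.5, 101.3, 53.7, 1.0; M̄R̄ = 436.2000 / 13 = 33.5538
UCL_MR = D₄·M̄R̄ = 3.267 × 33.5538 = 109.6204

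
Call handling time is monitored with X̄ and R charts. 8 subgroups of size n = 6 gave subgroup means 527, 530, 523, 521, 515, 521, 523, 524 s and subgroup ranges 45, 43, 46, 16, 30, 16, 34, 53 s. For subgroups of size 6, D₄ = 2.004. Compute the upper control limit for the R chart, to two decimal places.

R̄ = (45 + 43 + 46 + 16 + 30 + 16 + 34 + 53) / 8 = 283.0000 / 8 = 35.3750
UCL_R = D₄·R̄ = 2.004 × 35.3750 = 70.8915

70.89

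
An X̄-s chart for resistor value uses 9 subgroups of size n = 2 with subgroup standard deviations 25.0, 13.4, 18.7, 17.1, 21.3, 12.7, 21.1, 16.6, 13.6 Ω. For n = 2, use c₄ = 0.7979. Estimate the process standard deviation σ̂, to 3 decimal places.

22.211

s̄ = (25.0 + 13.4 + 18.7 + 17.1 + 21.3 + 12.7 + 21.1 + 16.6 + 13.6) / 9 = 17.7222
σ̂ = s̄ / c₄ = 17.7222 / 0.7979 = 22.2111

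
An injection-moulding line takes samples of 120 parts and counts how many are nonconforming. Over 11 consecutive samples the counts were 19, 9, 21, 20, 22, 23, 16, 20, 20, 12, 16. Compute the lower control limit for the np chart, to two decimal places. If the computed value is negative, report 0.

6.27

p̄ = Σdᵢ / (k·n) = 198 / (11 × 120) = 0.15000
LCL = np̄ − 3·√(np̄(1−p̄)) = 18.0000 − 3 × 3.9115 = 6.2654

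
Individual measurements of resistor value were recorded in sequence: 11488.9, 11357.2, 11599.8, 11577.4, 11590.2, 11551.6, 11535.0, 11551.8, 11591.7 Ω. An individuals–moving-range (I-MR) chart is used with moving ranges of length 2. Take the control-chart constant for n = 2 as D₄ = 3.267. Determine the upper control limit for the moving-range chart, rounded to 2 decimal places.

Moving ranges: 131.7, 242.6, 22.4, 12.8, 38.6, 16.6, 16.8, 39.9; M̄R̄ = 521.4000 / 8 = 65.1750
UCL_MR = D₄·M̄R̄ = 3.267 × 65.1750 = 212.9267

212.93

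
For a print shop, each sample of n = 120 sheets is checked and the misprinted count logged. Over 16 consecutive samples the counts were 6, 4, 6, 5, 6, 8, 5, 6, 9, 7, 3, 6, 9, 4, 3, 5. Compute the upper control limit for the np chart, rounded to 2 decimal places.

p̄ = Σdᵢ / (k·n) = 92 / (16 × 120) = 0.04792
UCL = np̄ + 3·√(np̄(1−p̄)) = 5.7500 + 3 × √(5.7500×0.95208) = 5.7500 + 3 × 2.3398 = 12.7693

12.77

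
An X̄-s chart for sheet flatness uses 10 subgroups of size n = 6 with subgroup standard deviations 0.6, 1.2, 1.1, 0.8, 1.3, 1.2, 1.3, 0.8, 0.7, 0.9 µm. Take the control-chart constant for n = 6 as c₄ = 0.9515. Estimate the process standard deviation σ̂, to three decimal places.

s̄ = (0.6 + 1.2 + 1.1 + 0.8 + 1.3 + 1.2 + 1.3 + 0.8 + 0.7 + 0.9) / 10 = 0.9900
σ̂ = s̄ / c₄ = 0.9900 / 0.9515 = 1.0405

1.040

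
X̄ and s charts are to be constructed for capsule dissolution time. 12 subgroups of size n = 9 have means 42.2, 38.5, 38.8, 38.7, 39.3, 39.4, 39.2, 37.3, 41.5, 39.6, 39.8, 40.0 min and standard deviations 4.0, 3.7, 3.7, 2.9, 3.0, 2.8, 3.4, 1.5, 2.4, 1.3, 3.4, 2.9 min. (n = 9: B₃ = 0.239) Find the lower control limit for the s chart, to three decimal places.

0.697

s̄ = (4.0 + 3.7 + 3.7 + 2.9 + 3.0 + 2.8 + 3.4 + 1.5 + 2.4 + 1.3 + 3.4 + 2.9) / 12 = 2.9167
LCL_s = B₃·s̄ = 0.239 × 2.9167 = 0.6971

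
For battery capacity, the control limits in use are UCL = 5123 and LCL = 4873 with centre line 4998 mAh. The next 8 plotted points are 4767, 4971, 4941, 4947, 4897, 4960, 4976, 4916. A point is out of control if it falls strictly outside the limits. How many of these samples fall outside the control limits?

1

Compare each point to [4873, 5123]: sample 1 = 4767 < LCL.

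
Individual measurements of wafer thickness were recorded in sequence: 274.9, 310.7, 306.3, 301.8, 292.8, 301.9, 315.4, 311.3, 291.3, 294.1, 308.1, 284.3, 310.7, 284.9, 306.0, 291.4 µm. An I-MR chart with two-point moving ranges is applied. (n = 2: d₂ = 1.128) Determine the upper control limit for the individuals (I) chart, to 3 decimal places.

X̄ = (274.9 + 310.7 + 306.3 + 301.8 + 292.8 + 301.9 + 315.4 + 311.3 + 291.3 + 294.1 + 308.1 + 284.3 + 310.7 + 284.9 + 306.0 + 291.4) / 16 = 299.1187
Moving ranges: 35.8, 4.4, 4.5, 9.0, 9.1, 13.5, 4.1, 20.0, 2.8, 14.0, 23.8, 26.4, 25.8, 21.1, 14.6; M̄R̄ = 228.9000 / 15 = 15.2600
UCL = X̄ + 3·M̄R̄/d₂ = 299.1187 + 3 × 15.2600 / 1.128 = 339.7039

339.704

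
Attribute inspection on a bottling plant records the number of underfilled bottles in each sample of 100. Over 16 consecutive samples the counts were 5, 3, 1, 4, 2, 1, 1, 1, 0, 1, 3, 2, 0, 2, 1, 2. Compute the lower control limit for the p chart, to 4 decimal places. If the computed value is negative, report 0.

0.0000

p̄ = Σdᵢ / (k·n) = 29 / (16 × 100) = 0.01812
LCL = p̄ − 3·√(p̄(1−p̄)/n) = 0.01812 − 3 × 0.01334 = -0.02190 → 0 (negative, so LCL = 0)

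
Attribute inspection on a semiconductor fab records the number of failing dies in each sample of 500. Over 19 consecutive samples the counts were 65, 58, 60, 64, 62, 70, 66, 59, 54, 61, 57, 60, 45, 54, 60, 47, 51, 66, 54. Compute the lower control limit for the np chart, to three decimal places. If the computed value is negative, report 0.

p̄ = Σdᵢ / (k·n) = 1113 / (19 × 500) = 0.11716
LCL = np̄ − 3·√(np̄(1−p̄)) = 58.5789 − 3 × 7.1914 = 37.0048

37.005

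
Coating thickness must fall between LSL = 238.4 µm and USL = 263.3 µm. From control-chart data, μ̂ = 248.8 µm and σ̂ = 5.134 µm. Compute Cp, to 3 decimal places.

0.808

Cp = (USL − LSL) / (6σ̂) = (263.3 − 238.4) / (6 × 5.134) = 24.9000 / 30.8040 = 0.8083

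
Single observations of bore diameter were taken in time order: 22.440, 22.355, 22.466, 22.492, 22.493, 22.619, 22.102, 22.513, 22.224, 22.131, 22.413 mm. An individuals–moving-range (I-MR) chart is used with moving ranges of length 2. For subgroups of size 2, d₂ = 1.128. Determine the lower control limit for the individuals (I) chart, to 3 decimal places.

X̄ = (22.440 + 22.355 + 22.466 + 22.492 + 22.493 + 22.619 + 22.102 + 22.513 + 22.224 + 22.131 + 22.413) / 11 = 22.3862
Moving ranges: 0.085, 0.111, 0.026, 0.001, 0.126, 0.517, 0.411, 0.289, 0.093, 0.282; M̄R̄ = 1.9410 / 10 = 0.1941
LCL = X̄ − 3·M̄R̄/d₂ = 22.3862 − 3 × 0.1941 / 1.128 = 21.8700

21.870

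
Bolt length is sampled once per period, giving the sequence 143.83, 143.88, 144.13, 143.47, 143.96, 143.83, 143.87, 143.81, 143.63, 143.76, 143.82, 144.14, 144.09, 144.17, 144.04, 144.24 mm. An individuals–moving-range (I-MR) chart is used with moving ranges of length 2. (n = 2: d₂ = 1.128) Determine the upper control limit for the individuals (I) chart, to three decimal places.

X̄ = (143.83 + 143.88 + 144.13 + 143.47 + 143.96 + 143.83 + 143.87 + 143.81 + 143.63 + 143.76 + 143.82 + 144.14 + 144.09 + 144.17 + 144.04 + 144.24) / 16 = 143.9169
Moving ranges: 0.05, 0.25, 0.66, 0.49, 0.13, 0.04, 0.06, 0.18, 0.13, 0.06, 0.32, 0.05, 0.08, 0.13, 0.20; M̄R̄ = 2.8300 / 15 = 0.1887
UCL = X̄ + 3·M̄R̄/d₂ = 143.9169 + 3 × 0.1887 / 1.128 = 144.4186

144.419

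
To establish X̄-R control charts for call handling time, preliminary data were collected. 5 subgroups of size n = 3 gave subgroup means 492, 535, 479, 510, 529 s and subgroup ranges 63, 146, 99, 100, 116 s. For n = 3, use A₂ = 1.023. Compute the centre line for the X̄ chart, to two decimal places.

509.00

X̄̄ = (492 + 535 + 479 + 510 + 529) / 5 = 2545.0000 / 5 = 509.0000
CL = X̄̄ = 509.0000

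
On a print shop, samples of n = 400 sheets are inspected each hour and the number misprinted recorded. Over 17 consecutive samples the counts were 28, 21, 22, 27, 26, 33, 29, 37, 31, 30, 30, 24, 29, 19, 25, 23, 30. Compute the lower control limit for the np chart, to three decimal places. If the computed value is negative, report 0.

12.165

p̄ = Σdᵢ / (k·n) = 464 / (17 × 400) = 0.06824
LCL = np̄ − 3·√(np̄(1−p̄)) = 27.2941 − 3 × 5.0430 = 12.1652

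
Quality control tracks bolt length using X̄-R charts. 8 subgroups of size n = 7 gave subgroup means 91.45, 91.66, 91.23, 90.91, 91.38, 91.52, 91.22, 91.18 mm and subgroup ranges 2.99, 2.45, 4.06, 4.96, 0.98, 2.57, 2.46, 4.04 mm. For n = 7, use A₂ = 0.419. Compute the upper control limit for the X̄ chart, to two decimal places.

92.60

X̄̄ = (91.45 + 91.66 + 91.23 + 90.91 + 91.38 + 91.52 + 91.22 + 91.18) / 8 = 730.5500 / 8 = 91.3187
R̄ = (2.99 + 2.45 + 4.06 + 4.96 + 0.98 + 2.57 + 2.46 + 4.04) / 8 = 24.5100 / 8 = 3.0637
UCL = X̄̄ + A₂·R̄ = 91.3187 + 0.419 × 3.0637 = 92.6025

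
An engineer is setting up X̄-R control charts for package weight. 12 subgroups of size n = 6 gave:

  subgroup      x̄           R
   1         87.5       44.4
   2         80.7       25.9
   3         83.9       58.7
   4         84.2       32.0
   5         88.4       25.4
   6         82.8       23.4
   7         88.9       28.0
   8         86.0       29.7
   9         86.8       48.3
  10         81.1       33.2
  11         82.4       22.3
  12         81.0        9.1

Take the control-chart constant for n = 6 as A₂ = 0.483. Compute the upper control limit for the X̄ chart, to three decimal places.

99.786

X̄̄ = (87.5 + 80.7 + 83.9 + 84.2 + 88.4 + 82.8 + 88.9 + 86.0 + 86.8 + 81.1 + 82.4 + 81.0) / 12 = 1013.7000 / 12 = 84.4750
R̄ = (44.4 + 25.9 + 58.7 + 32.0 + 25.4 + 23.4 + 28.0 + 29.7 + 48.3 + 33.2 + 22.3 + 9.1) / 12 = 380.4000 / 12 = 31.7000
UCL = X̄̄ + A₂·R̄ = 84.4750 + 0.483 × 31.7000 = 99.7861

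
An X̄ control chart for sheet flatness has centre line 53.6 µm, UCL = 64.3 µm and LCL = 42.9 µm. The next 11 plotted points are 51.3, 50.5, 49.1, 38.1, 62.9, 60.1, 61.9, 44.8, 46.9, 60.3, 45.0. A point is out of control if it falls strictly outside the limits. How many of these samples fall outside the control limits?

Compare each point to [42.9, 64.3]: sample 4 = 38.1 < LCL.

1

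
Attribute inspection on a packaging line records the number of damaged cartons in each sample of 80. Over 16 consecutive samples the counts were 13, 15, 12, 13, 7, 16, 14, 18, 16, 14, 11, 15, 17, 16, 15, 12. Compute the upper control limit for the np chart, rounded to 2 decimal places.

24.20

p̄ = Σdᵢ / (k·n) = 224 / (16 × 80) = 0.17500
UCL = np̄ + 3·√(np̄(1−p̄)) = 14.0000 + 3 × √(14.0000×0.82500) = 14.0000 + 3 × 3.3985 = 24.1956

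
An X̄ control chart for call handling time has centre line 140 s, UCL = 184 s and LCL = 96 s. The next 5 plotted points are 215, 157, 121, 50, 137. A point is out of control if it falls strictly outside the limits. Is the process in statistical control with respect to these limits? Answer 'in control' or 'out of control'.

Compare each point to [96, 184]: sample 1 = 215 > UCL; sample 4 = 50 < LCL.

out of control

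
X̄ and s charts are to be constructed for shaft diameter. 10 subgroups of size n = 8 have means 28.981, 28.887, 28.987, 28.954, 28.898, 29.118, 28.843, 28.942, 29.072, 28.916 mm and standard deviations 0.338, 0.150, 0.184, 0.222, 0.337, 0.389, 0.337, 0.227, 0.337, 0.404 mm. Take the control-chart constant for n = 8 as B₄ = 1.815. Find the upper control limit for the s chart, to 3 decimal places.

s̄ = (0.338 + 0.150 + 0.184 + 0.222 + 0.337 + 0.389 + 0.337 + 0.227 + 0.337 + 0.404) / 10 = 0.2925
UCL_s = B₄·s̄ = 1.815 × 0.2925 = 0.5309

0.531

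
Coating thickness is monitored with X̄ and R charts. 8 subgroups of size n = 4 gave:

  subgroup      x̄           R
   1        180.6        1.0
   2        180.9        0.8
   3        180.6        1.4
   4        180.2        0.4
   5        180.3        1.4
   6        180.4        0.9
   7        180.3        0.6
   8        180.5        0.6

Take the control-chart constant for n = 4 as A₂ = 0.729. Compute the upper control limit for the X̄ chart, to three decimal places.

181.122

X̄̄ = (180.6 + 180.9 + 180.6 + 180.2 + 180.3 + 180.4 + 180.3 + 180.5) / 8 = 1443.8000 / 8 = 180.4750
R̄ = (1.0 + 0.8 + 1.4 + 0.4 + 1.4 + 0.9 + 0.6 + 0.6) / 8 = 7.1000 / 8 = 0.8875
UCL = X̄̄ + A₂·R̄ = 180.4750 + 0.729 × 0.8875 = 181.1220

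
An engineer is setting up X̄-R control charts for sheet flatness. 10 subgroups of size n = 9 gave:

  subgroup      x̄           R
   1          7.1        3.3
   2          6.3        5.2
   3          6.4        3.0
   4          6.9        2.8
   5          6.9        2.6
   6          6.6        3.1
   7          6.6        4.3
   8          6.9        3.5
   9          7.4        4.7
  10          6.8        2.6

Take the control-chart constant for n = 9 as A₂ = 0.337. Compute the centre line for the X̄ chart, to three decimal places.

6.790

X̄̄ = (7.1 + 6.3 + 6.4 + 6.9 + 6.9 + 6.6 + 6.6 + 6.9 + 7.4 + 6.8) / 10 = 67.9000 / 10 = 6.7900
CL = X̄̄ = 6.7900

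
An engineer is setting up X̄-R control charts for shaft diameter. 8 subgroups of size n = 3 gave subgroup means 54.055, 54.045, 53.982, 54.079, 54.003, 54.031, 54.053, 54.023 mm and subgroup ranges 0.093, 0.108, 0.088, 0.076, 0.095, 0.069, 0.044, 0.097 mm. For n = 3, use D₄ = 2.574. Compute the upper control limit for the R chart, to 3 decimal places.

R̄ = (0.093 + 0.108 + 0.088 + 0.076 + 0.095 + 0.069 + 0.044 + 0.097) / 8 = 0.6700 / 8 = 0.0838
UCL_R = D₄·R̄ = 2.574 × 0.0838 = 0.2156

0.216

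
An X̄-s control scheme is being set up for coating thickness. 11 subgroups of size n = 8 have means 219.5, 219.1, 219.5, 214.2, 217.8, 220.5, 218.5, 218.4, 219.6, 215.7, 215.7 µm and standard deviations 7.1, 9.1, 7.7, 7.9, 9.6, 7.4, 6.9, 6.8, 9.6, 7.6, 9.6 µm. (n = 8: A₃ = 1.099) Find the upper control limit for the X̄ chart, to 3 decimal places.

X̄̄ = (219.5 + 219.1 + 219.5 + 214.2 + 217.8 + 220.5 + 218.5 + 218.4 + 219.6 + 215.7 + 215.7) / 11 = 218.0455
s̄ = (7.1 + 9.1 + 7.7 + 7.9 + 9.6 + 7.4 + 6.9 + 6.8 + 9.6 + 7.6 + 9.6) / 11 = 8.1182
UCL = X̄̄ + A₃·s̄ = 218.0455 + 1.099 × 8.1182 = 226.9673

226.967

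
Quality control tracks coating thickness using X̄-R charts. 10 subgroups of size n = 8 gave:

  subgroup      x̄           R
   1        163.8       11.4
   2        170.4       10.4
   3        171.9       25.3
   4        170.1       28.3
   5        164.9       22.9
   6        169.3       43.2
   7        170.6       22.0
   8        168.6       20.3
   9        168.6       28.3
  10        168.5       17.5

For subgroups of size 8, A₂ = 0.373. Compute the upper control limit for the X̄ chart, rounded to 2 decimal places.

177.23

X̄̄ = (163.8 + 170.4 + 171.9 + 170.1 + 164.9 + 169.3 + 170.6 + 168.6 + 168.6 + 168.5) / 10 = 1686.7000 / 10 = 168.6700
R̄ = (11.4 + 10.4 + 25.3 + 28.3 + 22.9 + 43.2 + 22.0 + 20.3 + 28.3 + 17.5) / 10 = 229.6000 / 10 = 22.9600
UCL = X̄̄ + A₂·R̄ = 168.6700 + 0.373 × 22.9600 = 177.2341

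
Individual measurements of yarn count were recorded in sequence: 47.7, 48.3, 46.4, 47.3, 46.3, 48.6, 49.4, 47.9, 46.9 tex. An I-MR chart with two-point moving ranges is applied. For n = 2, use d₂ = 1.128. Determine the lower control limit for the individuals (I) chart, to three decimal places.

44.320

X̄ = (47.7 + 48.3 + 46.4 + 47.3 + 46.3 + 48.6 + 49.4 + 47.9 + 46.9) / 9 = 47.6444
Moving ranges: 0.6, 1.9, 0.9, 1.0, 2.3, 0.8, 1.5, 1.0; M̄R̄ = 10.0000 / 8 = 1.2500
LCL = X̄ − 3·M̄R̄/d₂ = 47.6444 − 3 × 1.2500 / 1.128 = 44.3200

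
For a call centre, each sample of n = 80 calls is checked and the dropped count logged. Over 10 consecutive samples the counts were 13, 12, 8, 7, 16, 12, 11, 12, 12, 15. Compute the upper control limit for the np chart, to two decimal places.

21.32

p̄ = Σdᵢ / (k·n) = 118 / (10 × 80) = 0.14750
UCL = np̄ + 3·√(np̄(1−p̄)) = 11.8000 + 3 × √(11.8000×0.85250) = 11.8000 + 3 × 3.1717 = 21.3150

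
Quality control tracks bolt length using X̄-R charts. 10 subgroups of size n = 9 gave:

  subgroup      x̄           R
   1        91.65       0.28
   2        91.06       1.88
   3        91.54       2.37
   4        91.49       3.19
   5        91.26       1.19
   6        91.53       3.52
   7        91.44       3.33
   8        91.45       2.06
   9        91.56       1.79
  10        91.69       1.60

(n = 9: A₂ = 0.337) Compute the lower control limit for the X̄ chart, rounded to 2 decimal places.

90.75

X̄̄ = (91.65 + 91.06 + 91.54 + 91.49 + 91.26 + 91.53 + 91.44 + 91.45 + 91.56 + 91.69) / 10 = 914.6700 / 10 = 91.4670
R̄ = (0.28 + 1.88 + 2.37 + 3.19 + 1.19 + 3.52 + 3.33 + 2.06 + 1.79 + 1.60) / 10 = 21.2100 / 10 = 2.1210
LCL = X̄̄ − A₂·R̄ = 91.4670 − 0.337 × 2.1210 = 90.7522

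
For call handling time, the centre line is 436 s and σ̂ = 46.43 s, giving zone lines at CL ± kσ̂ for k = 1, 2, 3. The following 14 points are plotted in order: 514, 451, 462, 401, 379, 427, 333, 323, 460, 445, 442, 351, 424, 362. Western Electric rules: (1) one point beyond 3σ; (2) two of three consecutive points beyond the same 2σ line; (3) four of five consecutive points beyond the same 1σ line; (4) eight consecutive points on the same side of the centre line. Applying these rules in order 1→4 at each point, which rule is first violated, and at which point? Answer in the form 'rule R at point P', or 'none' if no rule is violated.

Zone of each point (C = within 1σ̂, B = 1σ̂–2σ̂, A = 2σ̂–3σ̂, * = beyond 3σ̂; sign = side of CL): 1:+B, 2:+C, 3:+C, 4:-C, 5:-B, 6:-C, 7:-A, 8:-A, 9:+C, 10:+C, 11:+C, 12:-B, 13:-C, 14:-B
Rule 2 (two of three consecutive points beyond the same 2σ limit) is satisfied at point 8.

rule 2 at point 8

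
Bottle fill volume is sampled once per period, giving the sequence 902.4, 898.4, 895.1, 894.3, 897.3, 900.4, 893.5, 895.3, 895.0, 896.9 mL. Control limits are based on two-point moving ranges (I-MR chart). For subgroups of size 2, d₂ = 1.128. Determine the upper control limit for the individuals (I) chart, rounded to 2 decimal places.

X̄ = (902.4 + 898.4 + 895.1 + 894.3 + 897.3 + 900.4 + 893.5 + 895.3 + 895.0 + 896.9) / 10 = 896.8600
Moving ranges: 4.0, 3.3, 0.8, 3.0, 3.1, 6.9, 1.8, 0.3, 1.9; M̄R̄ = 25.1000 / 9 = 2.7889
UCL = X̄ + 3·M̄R̄/d₂ = 896.8600 + 3 × 2.7889 / 1.128 = 904.2773

904.28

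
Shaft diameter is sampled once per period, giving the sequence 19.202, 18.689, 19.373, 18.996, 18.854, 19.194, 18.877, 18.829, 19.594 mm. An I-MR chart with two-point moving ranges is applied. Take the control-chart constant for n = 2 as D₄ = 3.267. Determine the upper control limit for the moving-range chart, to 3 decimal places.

Moving ranges: 0.513, 0.684, 0.377, 0.142, 0.340, 0.317, 0.048, 0.765; M̄R̄ = 3.1860 / 8 = 0.3982
UCL_MR = D₄·M̄R̄ = 3.267 × 0.3982 = 1.3011

1.301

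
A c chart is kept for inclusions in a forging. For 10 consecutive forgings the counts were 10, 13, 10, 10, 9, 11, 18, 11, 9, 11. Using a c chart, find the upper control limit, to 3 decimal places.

21.240

c̄ = (10 + 13 + 10 + 10 + 9 + 11 + 18 + 11 + 9 + 11) / 10 = 112 / 10 = 11.2000
UCL = c̄ + 3√c̄ = 11.2000 + 3 × √11.2000 = 11.2000 + 3 × 3.3466 = 21.2399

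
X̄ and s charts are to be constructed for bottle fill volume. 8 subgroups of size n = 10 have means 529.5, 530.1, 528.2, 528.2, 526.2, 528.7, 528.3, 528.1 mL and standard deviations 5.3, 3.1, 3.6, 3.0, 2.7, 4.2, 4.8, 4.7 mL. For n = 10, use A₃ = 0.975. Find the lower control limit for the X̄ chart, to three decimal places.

X̄̄ = (529.5 + 530.1 + 528.2 + 528.2 + 526.2 + 528.7 + 528.3 + 528.1) / 8 = 528.4125
s̄ = (5.3 + 3.1 + 3.6 + 3.0 + 2.7 + 4.2 + 4.8 + 4.7) / 8 = 3.9250
LCL = X̄̄ − A₃·s̄ = 528.4125 − 0.975 × 3.9250 = 524.5856

524.586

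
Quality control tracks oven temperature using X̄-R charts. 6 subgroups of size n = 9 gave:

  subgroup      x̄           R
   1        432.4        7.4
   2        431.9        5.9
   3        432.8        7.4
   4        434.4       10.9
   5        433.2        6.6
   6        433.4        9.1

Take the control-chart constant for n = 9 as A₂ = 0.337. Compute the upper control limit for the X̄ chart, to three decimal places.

435.673

X̄̄ = (432.4 + 431.9 + 432.8 + 434.4 + 433.2 + 433.4) / 6 = 2598.1000 / 6 = 433.0167
R̄ = (7.4 + 5.9 + 7.4 + 10.9 + 6.6 + 9.1) / 6 = 47.3000 / 6 = 7.8833
UCL = X̄̄ + A₂·R̄ = 433.0167 + 0.337 × 7.8833 = 435.6733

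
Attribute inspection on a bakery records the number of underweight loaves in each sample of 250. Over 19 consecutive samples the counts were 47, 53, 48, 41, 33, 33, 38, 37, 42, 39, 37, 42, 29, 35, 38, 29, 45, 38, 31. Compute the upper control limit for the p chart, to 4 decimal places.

0.2234

p̄ = Σdᵢ / (k·n) = 735 / (19 × 250) = 0.15474
UCL = p̄ + 3·√(p̄(1−p̄)/n) = 0.15474 + 3 × √(0.15474×0.84526/250) = 0.15474 + 3 × 0.02287 = 0.22336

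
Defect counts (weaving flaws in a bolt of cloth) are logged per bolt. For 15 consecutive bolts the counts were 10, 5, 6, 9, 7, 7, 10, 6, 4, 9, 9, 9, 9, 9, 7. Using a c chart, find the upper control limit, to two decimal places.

c̄ = (10 + 5 + 6 + 9 + 7 + 7 + 10 + 6 + 4 + 9 + 9 + 9 + 9 + 9 + 7) / 15 = 116 / 15 = 7.7333
UCL = c̄ + 3√c̄ = 7.7333 + 3 × √7.7333 = 7.7333 + 3 × 2.7809 = 16.0760

16.08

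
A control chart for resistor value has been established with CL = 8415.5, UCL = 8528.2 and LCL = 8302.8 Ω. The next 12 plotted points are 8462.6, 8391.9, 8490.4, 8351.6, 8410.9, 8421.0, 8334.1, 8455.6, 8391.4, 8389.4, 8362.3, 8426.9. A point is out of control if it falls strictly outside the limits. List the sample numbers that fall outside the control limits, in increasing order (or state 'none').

All 12 points lie within [8302.8, 8528.2].

none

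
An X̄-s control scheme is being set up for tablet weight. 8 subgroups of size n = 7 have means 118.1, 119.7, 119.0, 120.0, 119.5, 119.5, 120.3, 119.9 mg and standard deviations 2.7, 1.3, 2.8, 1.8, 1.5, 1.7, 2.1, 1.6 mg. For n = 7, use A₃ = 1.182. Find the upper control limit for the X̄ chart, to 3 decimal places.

121.790

X̄̄ = (118.1 + 119.7 + 119.0 + 120.0 + 119.5 + 119.5 + 120.3 + 119.9) / 8 = 119.5000
s̄ = (2.7 + 1.3 + 2.8 + 1.8 + 1.5 + 1.7 + 2.1 + 1.6) / 8 = 1.9375
UCL = X̄̄ + A₃·s̄ = 119.5000 + 1.182 × 1.9375 = 121.7901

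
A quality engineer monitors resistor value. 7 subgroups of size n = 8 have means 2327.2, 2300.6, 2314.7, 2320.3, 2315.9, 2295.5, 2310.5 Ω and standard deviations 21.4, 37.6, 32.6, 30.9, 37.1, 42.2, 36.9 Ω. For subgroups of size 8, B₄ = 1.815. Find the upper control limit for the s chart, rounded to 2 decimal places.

61.89

s̄ = (21.4 + 37.6 + 32.6 + 30.9 + 37.1 + 42.2 + 36.9) / 7 = 34.1000
UCL_s = B₄·s̄ = 1.815 × 34.1000 = 61.8915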